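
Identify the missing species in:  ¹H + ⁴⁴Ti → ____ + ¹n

Conserve mass number: 1 + 44 = A + 1, so A = 44.
Conserve atomic number: 1 + 22 = Z + 0, so Z = 23.
Z = 23 is vanadium, so the species is ⁴⁴V.

V-44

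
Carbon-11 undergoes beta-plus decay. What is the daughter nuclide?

B-11

Beta-plus decay: mass number changes by +0, atomic number by -1.
A: 11 = 11; Z: 6 − 1 = 5.
Z = 5 is boron, so the daughter is boron-11.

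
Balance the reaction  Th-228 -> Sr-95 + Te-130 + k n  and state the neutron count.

Conserve mass number: 228 = 95 + 130 + k, so k = 228 − 225 = 3.
Check atomic number: 90 = 38 + 52 + 0 = 90. ✓

3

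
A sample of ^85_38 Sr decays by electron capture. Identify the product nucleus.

Rb-85

Electron capture: mass number changes by +0, atomic number by -1.
A: 85 = 85; Z: 38 − 1 = 37.
Z = 37 is rubidium, so the daughter is ^85_37 Rb.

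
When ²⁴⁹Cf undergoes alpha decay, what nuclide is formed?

Alpha decay: mass number changes by -4, atomic number by -2.
A: 249 − 4 = 245; Z: 98 − 2 = 96.
Z = 96 is curium, so the daughter is ²⁴⁵Cm.

Cm-245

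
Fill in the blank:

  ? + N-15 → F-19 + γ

alpha particle

Conserve mass number: A + 15 = 19 + 0, so A = 4.
Conserve atomic number: Z + 7 = 9 + 0, so Z = 2.
A = 4 and Z = 2 is He-4 — an alpha particle.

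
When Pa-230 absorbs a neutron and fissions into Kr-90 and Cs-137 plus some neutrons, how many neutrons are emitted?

4

Conserve mass number: 231 = 90 + 137 + k, so k = 231 − 227 = 4.
Check atomic number: 91 = 36 + 55 + 0 = 91. ✓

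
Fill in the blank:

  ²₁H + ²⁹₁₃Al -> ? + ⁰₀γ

Si-31

Conserve mass number: 2 + 29 = A + 0, so A = 31.
Conserve atomic number: 1 + 13 = Z + 0, so Z = 14.
Z = 14 is silicon, so the species is ³¹₁₄Si.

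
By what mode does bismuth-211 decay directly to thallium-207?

alpha decay

ΔA = 207 − 211 = -4; ΔZ = 81 − 83 = -2.
A drops by 4 and Z drops by 2 — the signature of alpha emission.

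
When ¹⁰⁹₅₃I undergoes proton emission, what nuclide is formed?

Te-108

Proton emission: mass number changes by -1, atomic number by -1.
A: 109 − 1 = 108; Z: 53 − 1 = 52.
Z = 52 is tellurium, so the daughter is ¹⁰⁸₅₂Te.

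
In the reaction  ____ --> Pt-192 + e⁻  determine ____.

Ir-192

Conserve mass number: A = 192 + 0, so A = 192.
Conserve atomic number: Z = 78 − 1, so Z = 77.
Z = 77 is iridium, so the species is Ir-192.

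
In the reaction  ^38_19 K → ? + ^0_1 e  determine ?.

Ar-38

Conserve mass number: 38 = A + 0, so A = 38.
Conserve atomic number: 19 = Z + 1, so Z = 18.
Z = 18 is argon, so the species is ^38_18 Ar.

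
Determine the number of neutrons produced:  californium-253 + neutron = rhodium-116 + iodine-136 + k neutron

2

Conserve mass number: 254 = 116 + 136 + k, so k = 254 − 252 = 2.
Check atomic number: 98 = 45 + 53 + 0 = 98. ✓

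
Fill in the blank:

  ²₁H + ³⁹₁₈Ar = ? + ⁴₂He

Conserve mass number: 2 + 39 = A + 4, so A = 37.
Conserve atomic number: 1 + 18 = Z + 2, so Z = 17.
Z = 17 is chlorine, so the species is ³⁷₁₇Cl.

Cl-37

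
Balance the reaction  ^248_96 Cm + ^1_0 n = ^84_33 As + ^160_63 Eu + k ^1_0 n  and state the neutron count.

Conserve mass number: 249 = 84 + 160 + k, so k = 249 − 244 = 5.
Check atomic number: 96 = 33 + 63 + 0 = 96. ✓

5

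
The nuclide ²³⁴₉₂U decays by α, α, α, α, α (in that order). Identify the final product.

Pb-214

Start: (A, Z) = (234, 92).
After α: (230, 90).
After α: (226, 88).
After α: (222, 86).
After α: (218, 84).
After α: (214, 82).
Z = 82 is lead.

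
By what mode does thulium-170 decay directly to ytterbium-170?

ΔA = 170 − 170 = 0; ΔZ = 70 − 69 = +1.
A is unchanged and Z rises by 1 — a neutron has become a proton (β⁻ decay).

beta-minus decay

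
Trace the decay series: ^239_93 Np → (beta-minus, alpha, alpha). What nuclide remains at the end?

Th-231

Start: (A, Z) = (239, 93).
After β⁻: (239, 94).
After α: (235, 92).
After α: (231, 90).
Z = 90 is thorium.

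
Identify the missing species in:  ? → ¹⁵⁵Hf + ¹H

Ta-156

Conserve mass number: A = 155 + 1, so A = 156.
Conserve atomic number: Z = 72 + 1, so Z = 73.
Z = 73 is tantalum, so the species is ¹⁵⁶Ta.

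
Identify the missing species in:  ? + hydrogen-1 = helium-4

Conserve mass number: A + 1 = 4, so A = 3.
Conserve atomic number: Z + 1 = 2, so Z = 1.
A = 3 and Z = 1 is hydrogen-3 — a triton.

triton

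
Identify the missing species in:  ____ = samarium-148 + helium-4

Gd-152

Conserve mass number: A = 148 + 4, so A = 152.
Conserve atomic number: Z = 62 + 2, so Z = 64.
Z = 64 is gadolinium, so the species is gadolinium-152.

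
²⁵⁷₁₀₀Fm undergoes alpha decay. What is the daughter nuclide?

Cf-253

Alpha decay: mass number changes by -4, atomic number by -2.
A: 257 − 4 = 253; Z: 100 − 2 = 98.
Z = 98 is californium, so the daughter is ²⁵³₉₈Cf.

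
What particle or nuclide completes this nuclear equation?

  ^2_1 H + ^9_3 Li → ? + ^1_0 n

Conserve mass number: 2 + 9 = A + 1, so A = 10.
Conserve atomic number: 1 + 3 = Z + 0, so Z = 4.
Z = 4 is beryllium, so the species is ^10_4 Be.

Be-10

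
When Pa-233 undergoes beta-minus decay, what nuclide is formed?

U-233

Beta-minus decay: mass number changes by +0, atomic number by +1.
A: 233 = 233; Z: 91 + 1 = 92.
Z = 92 is uranium, so the daughter is U-233.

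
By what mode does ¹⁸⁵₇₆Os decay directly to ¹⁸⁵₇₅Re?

ΔA = 185 − 185 = 0; ΔZ = 75 − 76 = -1.
A is unchanged and Z drops by 1 — a proton has become a neutron (β⁺ emission or electron capture).

beta-plus decay or electron capture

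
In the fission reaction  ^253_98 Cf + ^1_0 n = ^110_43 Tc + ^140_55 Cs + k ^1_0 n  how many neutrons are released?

4

Conserve mass number: 254 = 110 + 140 + k, so k = 254 − 250 = 4.
Check atomic number: 98 = 43 + 55 + 0 = 98. ✓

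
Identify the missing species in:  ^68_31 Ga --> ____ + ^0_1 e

Conserve mass number: 68 = A + 0, so A = 68.
Conserve atomic number: 31 = Z + 1, so Z = 30.
Z = 30 is zinc, so the species is ^68_30 Zn.

Zn-68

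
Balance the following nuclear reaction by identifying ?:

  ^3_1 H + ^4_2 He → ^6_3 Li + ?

Conserve mass number: 3 + 4 = 6 + A, so A = 1.
Conserve atomic number: 1 + 2 = 3 + Z, so Z = 0.
A = 1 and Z = 0 is ^1_0 n — a neutron.

neutron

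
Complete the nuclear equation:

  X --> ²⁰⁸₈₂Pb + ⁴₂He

Po-212

Conserve mass number: A = 208 + 4, so A = 212.
Conserve atomic number: Z = 82 + 2, so Z = 84.
Z = 84 is polonium, so the species is ²¹²₈₄Po.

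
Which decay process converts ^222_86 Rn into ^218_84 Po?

alpha decay

ΔA = 218 − 222 = -4; ΔZ = 84 − 86 = -2.
A drops by 4 and Z drops by 2 — the signature of alpha emission.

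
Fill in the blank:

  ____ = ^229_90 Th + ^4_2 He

U-233

Conserve mass number: A = 229 + 4, so A = 233.
Conserve atomic number: Z = 90 + 2, so Z = 92.
Z = 92 is uranium, so the species is ^233_92 U.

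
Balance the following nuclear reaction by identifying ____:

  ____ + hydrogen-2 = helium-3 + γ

proton

Conserve mass number: A + 2 = 3 + 0, so A = 1.
Conserve atomic number: Z + 1 = 2 + 0, so Z = 1.
A = 1 and Z = 1 is hydrogen-1 — a proton.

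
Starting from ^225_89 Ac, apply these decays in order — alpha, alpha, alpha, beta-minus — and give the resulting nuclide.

Po-213

Start: (A, Z) = (225, 89).
After α: (221, 87).
After α: (217, 85).
After α: (213, 83).
After β⁻: (213, 84).
Z = 84 is polonium.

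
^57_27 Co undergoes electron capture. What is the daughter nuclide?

Fe-57

Electron capture: mass number changes by +0, atomic number by -1.
A: 57 = 57; Z: 27 − 1 = 26.
Z = 26 is iron, so the daughter is ^57_26 Fe.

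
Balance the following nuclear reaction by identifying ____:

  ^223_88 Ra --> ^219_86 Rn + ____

Conserve mass number: 223 = 219 + A, so A = 4.
Conserve atomic number: 88 = 86 + Z, so Z = 2.
A = 4 and Z = 2 is ^4_2 He — an alpha particle.

alpha particle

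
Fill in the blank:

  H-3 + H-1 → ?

Conserve mass number: 3 + 1 = A, so A = 4.
Conserve atomic number: 1 + 1 = Z, so Z = 2.
A = 4 and Z = 2 is He-4 — an alpha particle.

He-4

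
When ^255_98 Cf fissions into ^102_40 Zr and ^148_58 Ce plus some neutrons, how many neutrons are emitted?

Conserve mass number: 255 = 102 + 148 + k, so k = 255 − 250 = 5.
Check atomic number: 98 = 40 + 58 + 0 = 98. ✓

5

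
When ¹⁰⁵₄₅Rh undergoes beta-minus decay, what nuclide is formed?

Beta-minus decay: mass number changes by +0, atomic number by +1.
A: 105 = 105; Z: 45 + 1 = 46.
Z = 46 is palladium, so the daughter is ¹⁰⁵₄₆Pd.

Pd-105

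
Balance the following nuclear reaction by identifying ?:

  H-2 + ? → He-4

Conserve mass number: 2 + A = 4, so A = 2.
Conserve atomic number: 1 + Z = 2, so Z = 1.
A = 2 and Z = 1 is H-2 — a deuteron.

deuteron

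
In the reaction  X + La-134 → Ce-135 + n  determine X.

deuteron

Conserve mass number: A + 134 = 135 + 1, so A = 2.
Conserve atomic number: Z + 57 = 58 + 0, so Z = 1.
A = 2 and Z = 1 is H-2 — a deuteron.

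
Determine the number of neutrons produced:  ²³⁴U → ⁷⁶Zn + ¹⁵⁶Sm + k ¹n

Conserve mass number: 234 = 76 + 156 + k, so k = 234 − 232 = 2.
Check atomic number: 92 = 30 + 62 + 0 = 92. ✓

2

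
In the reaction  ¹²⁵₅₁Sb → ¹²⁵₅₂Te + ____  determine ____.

beta-minus particle

Conserve mass number: 125 = 125 + A, so A = 0.
Conserve atomic number: 51 = 52 + Z, so Z = -1.
A = 0 and Z = -1 is ⁰₋₁e — a beta-minus particle.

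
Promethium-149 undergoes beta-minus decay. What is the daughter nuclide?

Beta-minus decay: mass number changes by +0, atomic number by +1.
A: 149 = 149; Z: 61 + 1 = 62.
Z = 62 is samarium, so the daughter is samarium-149.

Sm-149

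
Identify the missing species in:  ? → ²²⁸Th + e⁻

Ac-228

Conserve mass number: A = 228 + 0, so A = 228.
Conserve atomic number: Z = 90 − 1, so Z = 89.
Z = 89 is actinium, so the species is ²²⁸Ac.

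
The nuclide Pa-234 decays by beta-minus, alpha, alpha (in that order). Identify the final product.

Ra-226

Start: (A, Z) = (234, 91).
After β⁻: (234, 92).
After α: (230, 90).
After α: (226, 88).
Z = 88 is radium.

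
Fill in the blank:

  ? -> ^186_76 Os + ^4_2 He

Pt-190

Conserve mass number: A = 186 + 4, so A = 190.
Conserve atomic number: Z = 76 + 2, so Z = 78.
Z = 78 is platinum, so the species is ^190_78 Pt.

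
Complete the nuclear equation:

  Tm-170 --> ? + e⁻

Yb-170

Conserve mass number: 170 = A + 0, so A = 170.
Conserve atomic number: 69 = Z − 1, so Z = 70.
Z = 70 is ytterbium, so the species is Yb-170.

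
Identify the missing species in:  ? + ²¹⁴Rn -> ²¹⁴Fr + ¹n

proton

Conserve mass number: A + 214 = 214 + 1, so A = 1.
Conserve atomic number: Z + 86 = 87 + 0, so Z = 1.
A = 1 and Z = 1 is ¹H — a proton.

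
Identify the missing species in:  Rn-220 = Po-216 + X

Conserve mass number: 220 = 216 + A, so A = 4.
Conserve atomic number: 86 = 84 + Z, so Z = 2.
A = 4 and Z = 2 is He-4 — an alpha particle.

alpha particle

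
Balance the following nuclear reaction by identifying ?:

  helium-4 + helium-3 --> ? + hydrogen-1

Conserve mass number: 4 + 3 = A + 1, so A = 6.
Conserve atomic number: 2 + 2 = Z + 1, so Z = 3.
Z = 3 is lithium, so the species is lithium-6.

Li-6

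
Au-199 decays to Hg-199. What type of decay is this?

ΔA = 199 − 199 = 0; ΔZ = 80 − 79 = +1.
A is unchanged and Z rises by 1 — a neutron has become a proton (β⁻ decay).

beta-minus decay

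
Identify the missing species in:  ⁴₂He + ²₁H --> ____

Conserve mass number: 4 + 2 = A, so A = 6.
Conserve atomic number: 2 + 1 = Z, so Z = 3.
Z = 3 is lithium, so the species is ⁶₃Li.

Li-6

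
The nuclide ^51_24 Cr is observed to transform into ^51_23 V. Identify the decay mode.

ΔA = 51 − 51 = 0; ΔZ = 23 − 24 = -1.
A is unchanged and Z drops by 1 — a proton has become a neutron (β⁺ emission or electron capture).

beta-plus decay or electron capture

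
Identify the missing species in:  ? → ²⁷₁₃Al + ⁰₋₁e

Mg-27

Conserve mass number: A = 27 + 0, so A = 27.
Conserve atomic number: Z = 13 − 1, so Z = 12.
Z = 12 is magnesium, so the species is ²⁷₁₂Mg.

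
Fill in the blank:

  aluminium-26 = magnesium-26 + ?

Conserve mass number: 26 = 26 + A, so A = 0.
Conserve atomic number: 13 = 12 + Z, so Z = 1.
A = 0 and Z = 1 is e⁺ — a positron.

positron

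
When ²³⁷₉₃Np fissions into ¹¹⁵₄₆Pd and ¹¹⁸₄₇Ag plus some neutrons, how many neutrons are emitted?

Conserve mass number: 237 = 115 + 118 + k, so k = 237 − 233 = 4.
Check atomic number: 93 = 46 + 47 + 0 = 93. ✓

4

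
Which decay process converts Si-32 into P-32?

beta-minus decay

ΔA = 32 − 32 = 0; ΔZ = 15 − 14 = +1.
A is unchanged and Z rises by 1 — a neutron has become a proton (β⁻ decay).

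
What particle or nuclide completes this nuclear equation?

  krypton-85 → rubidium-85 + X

beta-minus particle

Conserve mass number: 85 = 85 + A, so A = 0.
Conserve atomic number: 36 = 37 + Z, so Z = -1.
A = 0 and Z = -1 is e⁻ — a beta-minus particle.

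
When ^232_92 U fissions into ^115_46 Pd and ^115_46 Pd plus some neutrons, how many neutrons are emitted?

2

Conserve mass number: 232 = 115 + 115 + k, so k = 232 − 230 = 2.
Check atomic number: 92 = 46 + 46 + 0 = 92. ✓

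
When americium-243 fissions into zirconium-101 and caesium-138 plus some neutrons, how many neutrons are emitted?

Conserve mass number: 243 = 101 + 138 + k, so k = 243 − 239 = 4.
Check atomic number: 95 = 40 + 55 + 0 = 95. ✓

4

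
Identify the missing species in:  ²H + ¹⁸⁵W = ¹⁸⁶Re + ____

neutron

Conserve mass number: 2 + 185 = 186 + A, so A = 1.
Conserve atomic number: 1 + 74 = 75 + Z, so Z = 0.
A = 1 and Z = 0 is ¹n — a neutron.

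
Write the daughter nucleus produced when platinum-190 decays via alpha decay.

Os-186

Alpha decay: mass number changes by -4, atomic number by -2.
A: 190 − 4 = 186; Z: 78 − 2 = 76.
Z = 76 is osmium, so the daughter is osmium-186.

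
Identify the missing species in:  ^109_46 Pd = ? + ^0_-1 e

Ag-109

Conserve mass number: 109 = A + 0, so A = 109.
Conserve atomic number: 46 = Z − 1, so Z = 47.
Z = 47 is silver, so the species is ^109_47 Ag.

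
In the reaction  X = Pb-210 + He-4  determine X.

Conserve mass number: A = 210 + 4, so A = 214.
Conserve atomic number: Z = 82 + 2, so Z = 84.
Z = 84 is polonium, so the species is Po-214.

Po-214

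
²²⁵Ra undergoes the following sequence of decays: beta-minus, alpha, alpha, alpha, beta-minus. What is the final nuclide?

Start: (A, Z) = (225, 88).
After β⁻: (225, 89).
After α: (221, 87).
After α: (217, 85).
After α: (213, 83).
After β⁻: (213, 84).
Z = 84 is polonium.

Po-213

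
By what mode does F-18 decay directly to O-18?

beta-plus decay or electron capture

ΔA = 18 − 18 = 0; ΔZ = 8 − 9 = -1.
A is unchanged and Z drops by 1 — a proton has become a neutron (β⁺ emission or electron capture).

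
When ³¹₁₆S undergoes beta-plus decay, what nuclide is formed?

Beta-plus decay: mass number changes by +0, atomic number by -1.
A: 31 = 31; Z: 16 − 1 = 15.
Z = 15 is phosphorus, so the daughter is ³¹₁₅P.

P-31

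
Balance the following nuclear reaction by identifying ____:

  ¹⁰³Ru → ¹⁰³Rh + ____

Conserve mass number: 103 = 103 + A, so A = 0.
Conserve atomic number: 44 = 45 + Z, so Z = -1.
A = 0 and Z = -1 is e⁻ — a beta-minus particle.

beta-minus particle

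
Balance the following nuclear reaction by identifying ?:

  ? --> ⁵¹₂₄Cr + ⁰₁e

Conserve mass number: A = 51 + 0, so A = 51.
Conserve atomic number: Z = 24 + 1, so Z = 25.
Z = 25 is manganese, so the species is ⁵¹₂₅Mn.

Mn-51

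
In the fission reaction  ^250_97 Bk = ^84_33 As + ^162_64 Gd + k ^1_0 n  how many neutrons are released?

Conserve mass number: 250 = 84 + 162 + k, so k = 250 − 246 = 4.
Check atomic number: 97 = 33 + 64 + 0 = 97. ✓

4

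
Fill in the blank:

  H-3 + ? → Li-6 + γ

Conserve mass number: 3 + A = 6 + 0, so A = 3.
Conserve atomic number: 1 + Z = 3 + 0, so Z = 2.
Z = 2 is helium, so the species is He-3.

He-3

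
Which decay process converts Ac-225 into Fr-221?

alpha decay

ΔA = 221 − 225 = -4; ΔZ = 87 − 89 = -2.
A drops by 4 and Z drops by 2 — the signature of alpha emission.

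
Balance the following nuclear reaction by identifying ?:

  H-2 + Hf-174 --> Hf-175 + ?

proton

Conserve mass number: 2 + 174 = 175 + A, so A = 1.
Conserve atomic number: 1 + 72 = 72 + Z, so Z = 1.
A = 1 and Z = 1 is H-1 — a proton.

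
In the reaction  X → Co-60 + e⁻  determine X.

Conserve mass number: A = 60 + 0, so A = 60.
Conserve atomic number: Z = 27 − 1, so Z = 26.
Z = 26 is iron, so the species is Fe-60.

Fe-60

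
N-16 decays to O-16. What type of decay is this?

beta-minus decay

ΔA = 16 − 16 = 0; ΔZ = 8 − 7 = +1.
A is unchanged and Z rises by 1 — a neutron has become a proton (β⁻ decay).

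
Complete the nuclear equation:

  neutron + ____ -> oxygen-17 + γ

O-16

Conserve mass number: 1 + A = 17 + 0, so A = 16.
Conserve atomic number: 0 + Z = 8 + 0, so Z = 8.
Z = 8 is oxygen, so the species is oxygen-16.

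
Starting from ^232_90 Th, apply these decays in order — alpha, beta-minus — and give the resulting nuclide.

Start: (A, Z) = (232, 90).
After α: (228, 88).
After β⁻: (228, 89).
Z = 89 is actinium.

Ac-228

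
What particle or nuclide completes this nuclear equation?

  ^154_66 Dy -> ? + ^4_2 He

Conserve mass number: 154 = A + 4, so A = 150.
Conserve atomic number: 66 = Z + 2, so Z = 64.
Z = 64 is gadolinium, so the species is ^150_64 Gd.

Gd-150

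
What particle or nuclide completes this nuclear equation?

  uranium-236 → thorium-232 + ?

alpha particle

Conserve mass number: 236 = 232 + A, so A = 4.
Conserve atomic number: 92 = 90 + Z, so Z = 2.
A = 4 and Z = 2 is helium-4 — an alpha particle.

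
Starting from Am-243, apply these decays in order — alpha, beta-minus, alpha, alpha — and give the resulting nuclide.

Th-231

Start: (A, Z) = (243, 95).
After α: (239, 93).
After β⁻: (239, 94).
After α: (235, 92).
After α: (231, 90).
Z = 90 is thorium.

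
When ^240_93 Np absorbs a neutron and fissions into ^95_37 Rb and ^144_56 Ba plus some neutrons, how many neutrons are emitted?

2

Conserve mass number: 241 = 95 + 144 + k, so k = 241 − 239 = 2.
Check atomic number: 93 = 37 + 56 + 0 = 93. ✓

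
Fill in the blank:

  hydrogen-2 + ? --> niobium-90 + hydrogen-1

Conserve mass number: 2 + A = 90 + 1, so A = 89.
Conserve atomic number: 1 + Z = 41 + 1, so Z = 41.
Z = 41 is niobium, so the species is niobium-89.

Nb-89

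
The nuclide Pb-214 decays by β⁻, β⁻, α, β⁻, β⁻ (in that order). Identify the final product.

Po-210

Start: (A, Z) = (214, 82).
After β⁻: (214, 83).
After β⁻: (214, 84).
After α: (210, 82).
After β⁻: (210, 83).
After β⁻: (210, 84).
Z = 84 is polonium.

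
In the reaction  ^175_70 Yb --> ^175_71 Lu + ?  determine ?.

Conserve mass number: 175 = 175 + A, so A = 0.
Conserve atomic number: 70 = 71 + Z, so Z = -1.
A = 0 and Z = -1 is ^0_-1 e — a beta-minus particle.

beta-minus particle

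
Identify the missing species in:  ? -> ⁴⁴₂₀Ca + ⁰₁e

Conserve mass number: A = 44 + 0, so A = 44.
Conserve atomic number: Z = 20 + 1, so Z = 21.
Z = 21 is scandium, so the species is ⁴⁴₂₁Sc.

Sc-44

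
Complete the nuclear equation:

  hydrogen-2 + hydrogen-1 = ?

He-3

Conserve mass number: 2 + 1 = A, so A = 3.
Conserve atomic number: 1 + 1 = Z, so Z = 2.
Z = 2 is helium, so the species is helium-3.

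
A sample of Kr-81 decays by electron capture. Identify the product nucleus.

Br-81

Electron capture: mass number changes by +0, atomic number by -1.
A: 81 = 81; Z: 36 − 1 = 35.
Z = 35 is bromine, so the daughter is Br-81.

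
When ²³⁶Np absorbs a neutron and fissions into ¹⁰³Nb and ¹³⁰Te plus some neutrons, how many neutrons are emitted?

4

Conserve mass number: 237 = 103 + 130 + k, so k = 237 − 233 = 4.
Check atomic number: 93 = 41 + 52 + 0 = 93. ✓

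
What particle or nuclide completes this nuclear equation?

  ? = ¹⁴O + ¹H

F-15

Conserve mass number: A = 14 + 1, so A = 15.
Conserve atomic number: Z = 8 + 1, so Z = 9.
Z = 9 is fluorine, so the species is ¹⁵F.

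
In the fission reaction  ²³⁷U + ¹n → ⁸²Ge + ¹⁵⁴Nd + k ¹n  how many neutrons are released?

2

Conserve mass number: 238 = 82 + 154 + k, so k = 238 − 236 = 2.
Check atomic number: 92 = 32 + 60 + 0 = 92. ✓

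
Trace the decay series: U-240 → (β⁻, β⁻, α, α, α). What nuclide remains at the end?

Start: (A, Z) = (240, 92).
After β⁻: (240, 93).
After β⁻: (240, 94).
After α: (236, 92).
After α: (232, 90).
After α: (228, 88).
Z = 88 is radium.

Ra-228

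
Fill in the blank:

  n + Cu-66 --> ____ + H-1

Ni-66

Conserve mass number: 1 + 66 = A + 1, so A = 66.
Conserve atomic number: 0 + 29 = Z + 1, so Z = 28.
Z = 28 is nickel, so the species is Ni-66.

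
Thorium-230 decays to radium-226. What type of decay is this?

ΔA = 226 − 230 = -4; ΔZ = 88 − 90 = -2.
A drops by 4 and Z drops by 2 — the signature of alpha emission.

alpha decay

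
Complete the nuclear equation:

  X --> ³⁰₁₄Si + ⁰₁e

Conserve mass number: A = 30 + 0, so A = 30.
Conserve atomic number: Z = 14 + 1, so Z = 15.
Z = 15 is phosphorus, so the species is ³⁰₁₅P.

P-30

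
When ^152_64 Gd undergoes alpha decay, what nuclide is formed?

Sm-148

Alpha decay: mass number changes by -4, atomic number by -2.
A: 152 − 4 = 148; Z: 64 − 2 = 62.
Z = 62 is samarium, so the daughter is ^148_62 Sm.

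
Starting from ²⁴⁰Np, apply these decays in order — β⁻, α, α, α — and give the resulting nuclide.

Start: (A, Z) = (240, 93).
After β⁻: (240, 94).
After α: (236, 92).
After α: (232, 90).
After α: (228, 88).
Z = 88 is radium.

Ra-228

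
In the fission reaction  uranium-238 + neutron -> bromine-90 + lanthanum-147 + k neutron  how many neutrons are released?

Conserve mass number: 239 = 90 + 147 + k, so k = 239 − 237 = 2.
Check atomic number: 92 = 35 + 57 + 0 = 92. ✓

2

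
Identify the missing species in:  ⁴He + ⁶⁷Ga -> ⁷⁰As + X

Conserve mass number: 4 + 67 = 70 + A, so A = 1.
Conserve atomic number: 2 + 31 = 33 + Z, so Z = 0.
A = 1 and Z = 0 is ¹n — a neutron.

neutron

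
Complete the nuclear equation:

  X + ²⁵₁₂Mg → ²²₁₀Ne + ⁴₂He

neutron

Conserve mass number: A + 25 = 22 + 4, so A = 1.
Conserve atomic number: Z + 12 = 10 + 2, so Z = 0.
A = 1 and Z = 0 is ¹₀n — a neutron.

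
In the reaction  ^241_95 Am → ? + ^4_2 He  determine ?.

Np-237

Conserve mass number: 241 = A + 4, so A = 237.
Conserve atomic number: 95 = Z + 2, so Z = 93.
Z = 93 is neptunium, so the species is ^237_93 Np.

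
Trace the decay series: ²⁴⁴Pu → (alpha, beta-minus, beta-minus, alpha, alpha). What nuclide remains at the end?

Th-232

Start: (A, Z) = (244, 94).
After α: (240, 92).
After β⁻: (240, 93).
After β⁻: (240, 94).
After α: (236, 92).
After α: (232, 90).
Z = 90 is thorium.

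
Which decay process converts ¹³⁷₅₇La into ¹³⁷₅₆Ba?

beta-plus decay or electron capture

ΔA = 137 − 137 = 0; ΔZ = 56 − 57 = -1.
A is unchanged and Z drops by 1 — a proton has become a neutron (β⁺ emission or electron capture).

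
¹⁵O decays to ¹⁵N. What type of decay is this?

beta-plus decay or electron capture

ΔA = 15 − 15 = 0; ΔZ = 7 − 8 = -1.
A is unchanged and Z drops by 1 — a proton has become a neutron (β⁺ emission or electron capture).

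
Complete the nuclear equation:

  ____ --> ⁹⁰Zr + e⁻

Conserve mass number: A = 90 + 0, so A = 90.
Conserve atomic number: Z = 40 − 1, so Z = 39.
Z = 39 is yttrium, so the species is ⁹⁰Y.

Y-90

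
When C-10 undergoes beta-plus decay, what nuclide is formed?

B-10

Beta-plus decay: mass number changes by +0, atomic number by -1.
A: 10 = 10; Z: 6 − 1 = 5.
Z = 5 is boron, so the daughter is B-10.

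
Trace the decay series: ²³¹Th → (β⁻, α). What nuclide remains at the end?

Start: (A, Z) = (231, 90).
After β⁻: (231, 91).
After α: (227, 89).
Z = 89 is actinium.

Ac-227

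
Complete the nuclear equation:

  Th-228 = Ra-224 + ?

alpha particle

Conserve mass number: 228 = 224 + A, so A = 4.
Conserve atomic number: 90 = 88 + Z, so Z = 2.
A = 4 and Z = 2 is He-4 — an alpha particle.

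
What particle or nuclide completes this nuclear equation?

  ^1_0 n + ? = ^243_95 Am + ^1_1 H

Cm-243

Conserve mass number: 1 + A = 243 + 1, so A = 243.
Conserve atomic number: 0 + Z = 95 + 1, so Z = 96.
Z = 96 is curium, so the species is ^243_96 Cm.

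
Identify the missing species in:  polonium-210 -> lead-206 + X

alpha particle

Conserve mass number: 210 = 206 + A, so A = 4.
Conserve atomic number: 84 = 82 + Z, so Z = 2.
A = 4 and Z = 2 is helium-4 — an alpha particle.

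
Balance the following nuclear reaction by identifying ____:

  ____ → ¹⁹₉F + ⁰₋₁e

O-19

Conserve mass number: A = 19 + 0, so A = 19.
Conserve atomic number: Z = 9 − 1, so Z = 8.
Z = 8 is oxygen, so the species is ¹⁹₈O.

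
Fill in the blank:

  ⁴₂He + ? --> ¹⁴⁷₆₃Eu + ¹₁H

Sm-144

Conserve mass number: 4 + A = 147 + 1, so A = 144.
Conserve atomic number: 2 + Z = 63 + 1, so Z = 62.
Z = 62 is samarium, so the species is ¹⁴⁴₆₂Sm.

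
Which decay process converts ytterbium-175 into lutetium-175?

ΔA = 175 − 175 = 0; ΔZ = 71 − 70 = +1.
A is unchanged and Z rises by 1 — a neutron has become a proton (β⁻ decay).

beta-minus decay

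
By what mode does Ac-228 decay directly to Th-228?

ΔA = 228 − 228 = 0; ΔZ = 90 − 89 = +1.
A is unchanged and Z rises by 1 — a neutron has become a proton (β⁻ decay).

beta-minus decay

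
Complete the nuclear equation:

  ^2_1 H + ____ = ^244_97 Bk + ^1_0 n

Cm-243

Conserve mass number: 2 + A = 244 + 1, so A = 243.
Conserve atomic number: 1 + Z = 97 + 0, so Z = 96.
Z = 96 is curium, so the species is ^243_96 Cm.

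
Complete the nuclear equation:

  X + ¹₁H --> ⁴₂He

Conserve mass number: A + 1 = 4, so A = 3.
Conserve atomic number: Z + 1 = 2, so Z = 1.
A = 3 and Z = 1 is ³₁H — a triton.

triton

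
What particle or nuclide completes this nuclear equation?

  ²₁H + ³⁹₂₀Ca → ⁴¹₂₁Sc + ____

gamma ray

Conserve mass number: 2 + 39 = 41 + A, so A = 0.
Conserve atomic number: 1 + 20 = 21 + Z, so Z = 0.
A = 0 and Z = 0 is ⁰₀γ — a gamma ray.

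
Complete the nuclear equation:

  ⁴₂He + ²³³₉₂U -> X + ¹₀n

Conserve mass number: 4 + 233 = A + 1, so A = 236.
Conserve atomic number: 2 + 92 = Z + 0, so Z = 94.
Z = 94 is plutonium, so the species is ²³⁶₉₄Pu.

Pu-236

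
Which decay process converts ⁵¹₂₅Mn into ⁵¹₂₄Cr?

ΔA = 51 − 51 = 0; ΔZ = 24 − 25 = -1.
A is unchanged and Z drops by 1 — a proton has become a neutron (β⁺ emission or electron capture).

beta-plus decay or electron capture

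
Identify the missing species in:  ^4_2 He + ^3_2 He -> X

Conserve mass number: 4 + 3 = A, so A = 7.
Conserve atomic number: 2 + 2 = Z, so Z = 4.
Z = 4 is beryllium, so the species is ^7_4 Be.

Be-7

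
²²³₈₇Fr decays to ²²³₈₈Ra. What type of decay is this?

beta-minus decay

ΔA = 223 − 223 = 0; ΔZ = 88 − 87 = +1.
A is unchanged and Z rises by 1 — a neutron has become a proton (β⁻ decay).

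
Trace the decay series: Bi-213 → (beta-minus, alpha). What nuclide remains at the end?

Start: (A, Z) = (213, 83).
After β⁻: (213, 84).
After α: (209, 82).
Z = 82 is lead.

Pb-209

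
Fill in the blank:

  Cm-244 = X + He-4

Pu-240

Conserve mass number: 244 = A + 4, so A = 240.
Conserve atomic number: 96 = Z + 2, so Z = 94.
Z = 94 is plutonium, so the species is Pu-240.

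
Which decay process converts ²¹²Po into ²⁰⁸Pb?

ΔA = 208 − 212 = -4; ΔZ = 82 − 84 = -2.
A drops by 4 and Z drops by 2 — the signature of alpha emission.

alpha decay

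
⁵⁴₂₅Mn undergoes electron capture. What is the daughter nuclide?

Electron capture: mass number changes by +0, atomic number by -1.
A: 54 = 54; Z: 25 − 1 = 24.
Z = 24 is chromium, so the daughter is ⁵⁴₂₄Cr.

Cr-54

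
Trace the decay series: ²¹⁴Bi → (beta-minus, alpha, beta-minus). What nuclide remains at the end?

Start: (A, Z) = (214, 83).
After β⁻: (214, 84).
After α: (210, 82).
After β⁻: (210, 83).
Z = 83 is bismuth.

Bi-210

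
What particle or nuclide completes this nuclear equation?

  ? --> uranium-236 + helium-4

Pu-240

Conserve mass number: A = 236 + 4, so A = 240.
Conserve atomic number: Z = 92 + 2, so Z = 94.
Z = 94 is plutonium, so the species is plutonium-240.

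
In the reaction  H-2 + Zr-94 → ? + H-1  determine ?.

Zr-95

Conserve mass number: 2 + 94 = A + 1, so A = 95.
Conserve atomic number: 1 + 40 = Z + 1, so Z = 40.
Z = 40 is zirconium, so the species is Zr-95.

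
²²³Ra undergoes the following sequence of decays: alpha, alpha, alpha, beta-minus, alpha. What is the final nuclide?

Tl-207

Start: (A, Z) = (223, 88).
After α: (219, 86).
After α: (215, 84).
After α: (211, 82).
After β⁻: (211, 83).
After α: (207, 81).
Z = 81 is thallium.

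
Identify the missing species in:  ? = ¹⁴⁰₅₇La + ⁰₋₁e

Ba-140

Conserve mass number: A = 140 + 0, so A = 140.
Conserve atomic number: Z = 57 − 1, so Z = 56.
Z = 56 is barium, so the species is ¹⁴⁰₅₆Ba.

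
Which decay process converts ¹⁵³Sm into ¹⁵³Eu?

beta-minus decay

ΔA = 153 − 153 = 0; ΔZ = 63 − 62 = +1.
A is unchanged and Z rises by 1 — a neutron has become a proton (β⁻ decay).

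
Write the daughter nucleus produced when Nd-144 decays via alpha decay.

Ce-140

Alpha decay: mass number changes by -4, atomic number by -2.
A: 144 − 4 = 140; Z: 60 − 2 = 58.
Z = 58 is cerium, so the daughter is Ce-140.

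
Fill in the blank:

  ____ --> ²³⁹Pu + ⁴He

Conserve mass number: A = 239 + 4, so A = 243.
Conserve atomic number: Z = 94 + 2, so Z = 96.
Z = 96 is curium, so the species is ²⁴³Cm.

Cm-243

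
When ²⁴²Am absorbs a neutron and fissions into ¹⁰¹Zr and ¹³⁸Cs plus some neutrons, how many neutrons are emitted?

4

Conserve mass number: 243 = 101 + 138 + k, so k = 243 − 239 = 4.
Check atomic number: 95 = 40 + 55 + 0 = 95. ✓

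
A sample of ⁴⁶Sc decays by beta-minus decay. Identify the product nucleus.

Ti-46

Beta-minus decay: mass number changes by +0, atomic number by +1.
A: 46 = 46; Z: 21 + 1 = 22.
Z = 22 is titanium, so the daughter is ⁴⁶Ti.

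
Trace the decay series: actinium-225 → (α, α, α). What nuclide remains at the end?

Bi-213

Start: (A, Z) = (225, 89).
After α: (221, 87).
After α: (217, 85).
After α: (213, 83).
Z = 83 is bismuth.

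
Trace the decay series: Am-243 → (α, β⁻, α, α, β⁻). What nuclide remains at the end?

Start: (A, Z) = (243, 95).
After α: (239, 93).
After β⁻: (239, 94).
After α: (235, 92).
After α: (231, 90).
After β⁻: (231, 91).
Z = 91 is protactinium.

Pa-231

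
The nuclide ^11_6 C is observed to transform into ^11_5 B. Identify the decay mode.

beta-plus decay or electron capture

ΔA = 11 − 11 = 0; ΔZ = 5 − 6 = -1.
A is unchanged and Z drops by 1 — a proton has become a neutron (β⁺ emission or electron capture).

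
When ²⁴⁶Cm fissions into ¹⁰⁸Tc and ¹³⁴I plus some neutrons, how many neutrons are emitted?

4

Conserve mass number: 246 = 108 + 134 + k, so k = 246 − 242 = 4.
Check atomic number: 96 = 43 + 53 + 0 = 96. ✓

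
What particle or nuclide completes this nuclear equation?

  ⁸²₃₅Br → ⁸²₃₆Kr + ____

beta-minus particle

Conserve mass number: 82 = 82 + A, so A = 0.
Conserve atomic number: 35 = 36 + Z, so Z = -1.
A = 0 and Z = -1 is ⁰₋₁e — a beta-minus particle.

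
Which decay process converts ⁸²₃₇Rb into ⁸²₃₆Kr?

beta-plus decay or electron capture

ΔA = 82 − 82 = 0; ΔZ = 36 − 37 = -1.
A is unchanged and Z drops by 1 — a proton has become a neutron (β⁺ emission or electron capture).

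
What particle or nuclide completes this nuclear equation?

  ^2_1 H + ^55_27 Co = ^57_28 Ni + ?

Conserve mass number: 2 + 55 = 57 + A, so A = 0.
Conserve atomic number: 1 + 27 = 28 + Z, so Z = 0.
A = 0 and Z = 0 is ^0_0 γ — a gamma ray.

gamma ray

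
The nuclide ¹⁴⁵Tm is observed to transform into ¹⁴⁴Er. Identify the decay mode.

proton emission

ΔA = 144 − 145 = -1; ΔZ = 68 − 69 = -1.
A drops by 1 and Z drops by 1 — a proton was emitted.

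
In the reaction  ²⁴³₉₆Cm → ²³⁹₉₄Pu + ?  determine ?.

Conserve mass number: 243 = 239 + A, so A = 4.
Conserve atomic number: 96 = 94 + Z, so Z = 2.
A = 4 and Z = 2 is ⁴₂He — an alpha particle.

alpha particle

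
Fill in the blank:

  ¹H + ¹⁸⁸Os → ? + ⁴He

Re-185

Conserve mass number: 1 + 188 = A + 4, so A = 185.
Conserve atomic number: 1 + 76 = Z + 2, so Z = 75.
Z = 75 is rhenium, so the species is ¹⁸⁵Re.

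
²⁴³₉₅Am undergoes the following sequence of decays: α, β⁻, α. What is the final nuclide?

U-235

Start: (A, Z) = (243, 95).
After α: (239, 93).
After β⁻: (239, 94).
After α: (235, 92).
Z = 92 is uranium.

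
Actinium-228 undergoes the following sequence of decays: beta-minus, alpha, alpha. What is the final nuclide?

Rn-220

Start: (A, Z) = (228, 89).
After β⁻: (228, 90).
After α: (224, 88).
After α: (220, 86).
Z = 86 is radon.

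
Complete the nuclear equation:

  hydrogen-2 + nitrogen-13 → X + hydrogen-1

Conserve mass number: 2 + 13 = A + 1, so A = 14.
Conserve atomic number: 1 + 7 = Z + 1, so Z = 7.
Z = 7 is nitrogen, so the species is nitrogen-14.

N-14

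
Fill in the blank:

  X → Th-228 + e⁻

Ac-228

Conserve mass number: A = 228 + 0, so A = 228.
Conserve atomic number: Z = 90 − 1, so Z = 89.
Z = 89 is actinium, so the species is Ac-228.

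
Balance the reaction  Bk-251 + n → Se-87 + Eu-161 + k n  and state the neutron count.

4

Conserve mass number: 252 = 87 + 161 + k, so k = 252 − 248 = 4.
Check atomic number: 97 = 34 + 63 + 0 = 97. ✓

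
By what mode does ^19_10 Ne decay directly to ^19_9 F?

ΔA = 19 − 19 = 0; ΔZ = 9 − 10 = -1.
A is unchanged and Z drops by 1 — a proton has become a neutron (β⁺ emission or electron capture).

beta-plus decay or electron capture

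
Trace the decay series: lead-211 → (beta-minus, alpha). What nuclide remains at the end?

Start: (A, Z) = (211, 82).
After β⁻: (211, 83).
After α: (207, 81).
Z = 81 is thallium.

Tl-207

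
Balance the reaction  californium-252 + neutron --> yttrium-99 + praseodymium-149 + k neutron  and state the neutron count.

Conserve mass number: 253 = 99 + 149 + k, so k = 253 − 248 = 5.
Check atomic number: 98 = 39 + 59 + 0 = 98. ✓

5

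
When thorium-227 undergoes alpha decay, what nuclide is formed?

Alpha decay: mass number changes by -4, atomic number by -2.
A: 227 − 4 = 223; Z: 90 − 2 = 88.
Z = 88 is radium, so the daughter is radium-223.

Ra-223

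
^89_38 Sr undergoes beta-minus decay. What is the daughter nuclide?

Beta-minus decay: mass number changes by +0, atomic number by +1.
A: 89 = 89; Z: 38 + 1 = 39.
Z = 39 is yttrium, so the daughter is ^89_39 Y.

Y-89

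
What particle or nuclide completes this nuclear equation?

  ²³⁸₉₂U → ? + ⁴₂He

Th-234

Conserve mass number: 238 = A + 4, so A = 234.
Conserve atomic number: 92 = Z + 2, so Z = 90.
Z = 90 is thorium, so the species is ²³⁴₉₀Th.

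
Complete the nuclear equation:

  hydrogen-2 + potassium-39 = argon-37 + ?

alpha particle

Conserve mass number: 2 + 39 = 37 + A, so A = 4.
Conserve atomic number: 1 + 19 = 18 + Z, so Z = 2.
A = 4 and Z = 2 is helium-4 — an alpha particle.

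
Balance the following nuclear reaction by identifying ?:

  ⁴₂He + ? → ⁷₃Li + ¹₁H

alpha particle

Conserve mass number: 4 + A = 7 + 1, so A = 4.
Conserve atomic number: 2 + Z = 3 + 1, so Z = 2.
A = 4 and Z = 2 is ⁴₂He — an alpha particle.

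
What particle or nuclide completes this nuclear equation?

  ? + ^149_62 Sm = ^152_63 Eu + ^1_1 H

alpha particle

Conserve mass number: A + 149 = 152 + 1, so A = 4.
Conserve atomic number: Z + 62 = 63 + 1, so Z = 2.
A = 4 and Z = 2 is ^4_2 He — an alpha particle.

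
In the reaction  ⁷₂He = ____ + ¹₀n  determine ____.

Conserve mass number: 7 = A + 1, so A = 6.
Conserve atomic number: 2 = Z + 0, so Z = 2.
Z = 2 is helium, so the species is ⁶₂He.

He-6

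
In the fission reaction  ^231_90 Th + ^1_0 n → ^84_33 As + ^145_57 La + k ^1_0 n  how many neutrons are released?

3

Conserve mass number: 232 = 84 + 145 + k, so k = 232 − 229 = 3.
Check atomic number: 90 = 33 + 57 + 0 = 90. ✓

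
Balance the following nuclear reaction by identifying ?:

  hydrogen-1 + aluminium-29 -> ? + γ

Si-30

Conserve mass number: 1 + 29 = A + 0, so A = 30.
Conserve atomic number: 1 + 13 = Z + 0, so Z = 14.
Z = 14 is silicon, so the species is silicon-30.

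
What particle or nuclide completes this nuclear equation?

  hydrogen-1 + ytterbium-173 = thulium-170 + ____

Conserve mass number: 1 + 173 = 170 + A, so A = 4.
Conserve atomic number: 1 + 70 = 69 + Z, so Z = 2.
A = 4 and Z = 2 is helium-4 — an alpha particle.

alpha particle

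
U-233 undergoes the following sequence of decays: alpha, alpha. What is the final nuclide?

Ra-225

Start: (A, Z) = (233, 92).
After α: (229, 90).
After α: (225, 88).
Z = 88 is radium.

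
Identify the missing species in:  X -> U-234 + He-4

Pu-238

Conserve mass number: A = 234 + 4, so A = 238.
Conserve atomic number: Z = 92 + 2, so Z = 94.
Z = 94 is plutonium, so the species is Pu-238.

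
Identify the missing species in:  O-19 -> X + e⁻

Conserve mass number: 19 = A + 0, so A = 19.
Conserve atomic number: 8 = Z − 1, so Z = 9.
Z = 9 is fluorine, so the species is F-19.

F-19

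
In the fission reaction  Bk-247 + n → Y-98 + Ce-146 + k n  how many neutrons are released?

Conserve mass number: 248 = 98 + 146 + k, so k = 248 − 244 = 4.
Check atomic number: 97 = 39 + 58 + 0 = 97. ✓

4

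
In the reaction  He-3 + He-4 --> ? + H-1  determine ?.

Conserve mass number: 3 + 4 = A + 1, so A = 6.
Conserve atomic number: 2 + 2 = Z + 1, so Z = 3.
Z = 3 is lithium, so the species is Li-6.

Li-6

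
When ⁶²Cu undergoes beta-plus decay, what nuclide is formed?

Beta-plus decay: mass number changes by +0, atomic number by -1.
A: 62 = 62; Z: 29 − 1 = 28.
Z = 28 is nickel, so the daughter is ⁶²Ni.

Ni-62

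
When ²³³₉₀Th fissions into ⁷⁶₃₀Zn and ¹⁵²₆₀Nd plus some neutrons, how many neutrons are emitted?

5

Conserve mass number: 233 = 76 + 152 + k, so k = 233 − 228 = 5.
Check atomic number: 90 = 30 + 60 + 0 = 90. ✓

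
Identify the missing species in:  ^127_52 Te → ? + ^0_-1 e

I-127

Conserve mass number: 127 = A + 0, so A = 127.
Conserve atomic number: 52 = Z − 1, so Z = 53.
Z = 53 is iodine, so the species is ^127_53 I.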